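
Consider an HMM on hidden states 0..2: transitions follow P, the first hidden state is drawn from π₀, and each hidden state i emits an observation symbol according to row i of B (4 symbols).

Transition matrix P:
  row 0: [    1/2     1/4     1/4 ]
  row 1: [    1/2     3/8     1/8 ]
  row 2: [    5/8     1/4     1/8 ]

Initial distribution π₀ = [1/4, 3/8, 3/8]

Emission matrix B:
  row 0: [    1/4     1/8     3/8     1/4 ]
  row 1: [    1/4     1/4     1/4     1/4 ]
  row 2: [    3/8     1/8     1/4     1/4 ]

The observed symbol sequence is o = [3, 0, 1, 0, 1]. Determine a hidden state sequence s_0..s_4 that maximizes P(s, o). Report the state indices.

t=0: δ = [6.250e-02, 9.375e-02, 9.375e-02]  (obs o_0=3)
t=1: δ = [1.465e-02, 8.789e-03, 5.859e-03]  ψ = [2, 1, 0]  (obs o_1=0)
t=2: δ = [9.155e-04, 9.155e-04, 4.578e-04]  ψ = [0, 0, 0]  (obs o_2=1)
t=3: δ = [1.144e-04, 8.583e-05, 8.583e-05]  ψ = [0, 1, 0]  (obs o_3=0)
t=4: δ = [7.153e-06, 8.047e-06, 3.576e-06]  ψ = [0, 1, 0]  (obs o_4=1)
backtrack: best end state = 1; path = [2, 0, 1, 1, 1]

path = [2, 0, 1, 1, 1]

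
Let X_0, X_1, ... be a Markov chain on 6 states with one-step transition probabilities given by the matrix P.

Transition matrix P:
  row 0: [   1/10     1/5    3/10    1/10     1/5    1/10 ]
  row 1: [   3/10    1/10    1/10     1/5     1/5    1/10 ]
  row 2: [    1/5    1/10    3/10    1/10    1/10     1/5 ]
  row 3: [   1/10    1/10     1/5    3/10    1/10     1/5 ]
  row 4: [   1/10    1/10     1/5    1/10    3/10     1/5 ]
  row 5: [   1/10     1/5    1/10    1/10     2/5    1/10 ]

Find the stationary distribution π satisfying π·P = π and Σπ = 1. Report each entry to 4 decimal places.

π = [0.1467, 0.1303, 0.2066, 0.1413, 0.2184, 0.1566]

Balance equations π_j = Σ_i π_i·P[i][j]:
  π_0 = 1/10·π_0 + 3/10·π_1 + 1/5·π_2 + 1/10·π_3 + 1/10·π_4 + 1/10·π_5
  π_1 = 1/5·π_0 + 1/10·π_1 + 1/10·π_2 + 1/10·π_3 + 1/10·π_4 + 1/5·π_5
  π_2 = 3/10·π_0 + 1/10·π_1 + 3/10·π_2 + 1/5·π_3 + 1/5·π_4 + 1/10·π_5
  π_3 = 1/10·π_0 + 1/5·π_1 + 1/10·π_2 + 3/10·π_3 + 1/10·π_4 + 1/10·π_5
  π_4 = 1/5·π_0 + 1/5·π_1 + 1/10·π_2 + 1/10·π_3 + 3/10·π_4 + 2/5·π_5
  normalize: π_0 + π_1 + π_2 + π_3 + π_4 + π_5 = 1
Solving the linear system gives exactly π = [1423/9698, 632/4849, 1002/4849, 5481/38792, 8471/38792, 1519/9698].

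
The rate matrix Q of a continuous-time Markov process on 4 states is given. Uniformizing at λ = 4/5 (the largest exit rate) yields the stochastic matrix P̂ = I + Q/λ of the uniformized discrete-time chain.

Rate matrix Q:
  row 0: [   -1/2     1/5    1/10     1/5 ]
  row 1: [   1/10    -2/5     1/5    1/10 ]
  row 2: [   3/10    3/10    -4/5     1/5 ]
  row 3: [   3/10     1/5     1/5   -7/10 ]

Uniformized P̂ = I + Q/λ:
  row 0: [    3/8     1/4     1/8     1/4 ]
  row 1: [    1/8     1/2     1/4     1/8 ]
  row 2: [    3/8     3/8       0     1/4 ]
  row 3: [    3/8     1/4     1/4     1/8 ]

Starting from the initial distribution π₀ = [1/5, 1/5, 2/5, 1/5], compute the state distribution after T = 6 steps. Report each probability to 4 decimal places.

t=0: π = [0.2000, 0.2000, 0.4000, 0.2000]
t=1: π = [0.3250, 0.3500, 0.1250, 0.2000]
t=2: π = [0.2875, 0.3531, 0.1781, 0.1813]
t=3: π = [0.2867, 0.3605, 0.1695, 0.1832]
t=4: π = [0.2849, 0.3613, 0.1718, 0.1820]
t=5: π = [0.2847, 0.3618, 0.1714, 0.1821]
t=6: π = [0.2845, 0.3619, 0.1716, 0.1820]

π = [0.2845, 0.3619, 0.1716, 0.1820]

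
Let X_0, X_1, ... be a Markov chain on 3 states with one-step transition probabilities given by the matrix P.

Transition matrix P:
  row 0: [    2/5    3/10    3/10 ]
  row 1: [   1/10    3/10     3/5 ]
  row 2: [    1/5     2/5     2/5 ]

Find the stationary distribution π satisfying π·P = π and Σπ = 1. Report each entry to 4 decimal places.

π = [0.2069, 0.3448, 0.4483]

Balance equations π_j = Σ_i π_i·P[i][j]:
  π_0 = 2/5·π_0 + 1/10·π_1 + 1/5·π_2
  π_1 = 3/10·π_0 + 3/10·π_1 + 2/5·π_2
  normalize: π_0 + π_1 + π_2 = 1
Solving the linear system gives exactly π = [6/29, 10/29, 13/29].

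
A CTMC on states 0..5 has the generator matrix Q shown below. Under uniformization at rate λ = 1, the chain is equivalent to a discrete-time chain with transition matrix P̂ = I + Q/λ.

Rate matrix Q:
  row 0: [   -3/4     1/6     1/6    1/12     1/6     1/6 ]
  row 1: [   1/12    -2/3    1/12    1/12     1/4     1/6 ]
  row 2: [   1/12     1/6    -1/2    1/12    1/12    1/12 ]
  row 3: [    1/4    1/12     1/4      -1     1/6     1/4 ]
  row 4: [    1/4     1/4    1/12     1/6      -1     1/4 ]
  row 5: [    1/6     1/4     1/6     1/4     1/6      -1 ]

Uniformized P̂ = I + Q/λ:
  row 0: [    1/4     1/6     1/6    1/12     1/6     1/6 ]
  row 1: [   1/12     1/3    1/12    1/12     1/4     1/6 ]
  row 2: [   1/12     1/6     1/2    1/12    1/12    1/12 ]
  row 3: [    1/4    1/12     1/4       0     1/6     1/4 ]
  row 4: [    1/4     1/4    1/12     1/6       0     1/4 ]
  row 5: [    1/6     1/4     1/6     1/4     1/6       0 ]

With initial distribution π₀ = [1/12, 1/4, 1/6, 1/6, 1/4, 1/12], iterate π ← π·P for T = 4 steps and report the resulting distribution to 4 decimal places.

π = [0.1654, 0.2180, 0.2177, 0.1107, 0.1430, 0.1452]

t=0: π = [0.0833, 0.2500, 0.1667, 0.1667, 0.2500, 0.0833]
t=1: π = [0.1736, 0.2222, 0.1944, 0.1042, 0.1319, 0.1736]
t=2: π = [0.1661, 0.2205, 0.2106, 0.1146, 0.1470, 0.1412]
t=3: π = [0.1664, 0.2179, 0.2158, 0.1096, 0.1430, 0.1474]
t=4: π = [0.1654, 0.2180, 0.2177, 0.1107, 0.1430, 0.1452]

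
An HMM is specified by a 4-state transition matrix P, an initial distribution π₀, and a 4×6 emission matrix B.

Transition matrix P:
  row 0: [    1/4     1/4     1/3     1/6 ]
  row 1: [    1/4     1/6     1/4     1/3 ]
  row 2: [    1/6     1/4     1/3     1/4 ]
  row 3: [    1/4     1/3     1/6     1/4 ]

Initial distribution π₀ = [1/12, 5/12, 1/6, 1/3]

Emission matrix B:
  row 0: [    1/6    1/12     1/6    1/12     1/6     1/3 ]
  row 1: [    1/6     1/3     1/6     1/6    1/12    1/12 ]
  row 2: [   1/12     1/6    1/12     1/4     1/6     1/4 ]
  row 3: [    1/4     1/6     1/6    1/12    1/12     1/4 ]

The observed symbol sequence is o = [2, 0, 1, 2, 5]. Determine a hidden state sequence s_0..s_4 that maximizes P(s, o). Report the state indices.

path = [1, 3, 1, 3, 0]

t=0: δ = [1.389e-02, 6.944e-02, 1.389e-02, 5.556e-02]  (obs o_0=2)
t=1: δ = [2.894e-03, 3.086e-03, 1.447e-03, 5.787e-03]  ψ = [1, 3, 1, 1]  (obs o_1=0)
t=2: δ = [1.206e-04, 6.430e-04, 1.608e-04, 2.411e-04]  ψ = [3, 3, 0, 3]  (obs o_2=1)
t=3: δ = [2.679e-05, 1.786e-05, 1.340e-05, 3.572e-05]  ψ = [1, 1, 1, 1]  (obs o_3=2)
t=4: δ = [2.977e-06, 9.923e-07, 2.233e-06, 2.233e-06]  ψ = [3, 3, 0, 3]  (obs o_4=5)
backtrack: best end state = 0; path = [1, 3, 1, 3, 0]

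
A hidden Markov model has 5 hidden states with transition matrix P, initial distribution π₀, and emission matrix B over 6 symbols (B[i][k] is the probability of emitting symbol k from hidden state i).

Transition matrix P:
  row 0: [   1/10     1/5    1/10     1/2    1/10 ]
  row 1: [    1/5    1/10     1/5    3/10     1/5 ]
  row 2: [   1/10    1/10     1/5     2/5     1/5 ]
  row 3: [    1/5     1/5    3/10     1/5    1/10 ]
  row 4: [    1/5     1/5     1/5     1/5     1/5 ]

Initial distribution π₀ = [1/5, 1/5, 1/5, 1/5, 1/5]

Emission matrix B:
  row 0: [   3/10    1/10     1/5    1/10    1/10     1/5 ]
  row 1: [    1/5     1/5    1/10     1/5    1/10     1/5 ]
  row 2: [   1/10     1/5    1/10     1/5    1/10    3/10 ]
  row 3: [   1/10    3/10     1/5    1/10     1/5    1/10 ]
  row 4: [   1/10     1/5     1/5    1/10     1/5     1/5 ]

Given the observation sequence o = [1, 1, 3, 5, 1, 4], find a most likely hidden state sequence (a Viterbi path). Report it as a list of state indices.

t=0: δ = [2.000e-02, 4.000e-02, 4.000e-02, 6.000e-02, 4.000e-02]  (obs o_0=1)
t=1: δ = [1.200e-03, 2.400e-03, 3.600e-03, 4.800e-03, 1.600e-03]  ψ = [3, 3, 3, 2, 1]  (obs o_1=1)
t=2: δ = [9.600e-05, 1.920e-04, 2.880e-04, 1.440e-04, 7.200e-05]  ψ = [3, 3, 3, 2, 2]  (obs o_2=3)
t=3: δ = [7.680e-06, 5.760e-06, 1.728e-05, 1.152e-05, 1.152e-05]  ψ = [1, 2, 2, 2, 2]  (obs o_3=5)
t=4: δ = [2.304e-07, 4.608e-07, 6.912e-07, 2.074e-06, 6.912e-07]  ψ = [3, 3, 2, 2, 2]  (obs o_4=1)
t=5: δ = [4.147e-08, 4.147e-08, 6.221e-08, 8.294e-08, 4.147e-08]  ψ = [3, 3, 3, 3, 3]  (obs o_5=4)
backtrack: best end state = 3; path = [2, 3, 2, 2, 3, 3]

path = [2, 3, 2, 2, 3, 3]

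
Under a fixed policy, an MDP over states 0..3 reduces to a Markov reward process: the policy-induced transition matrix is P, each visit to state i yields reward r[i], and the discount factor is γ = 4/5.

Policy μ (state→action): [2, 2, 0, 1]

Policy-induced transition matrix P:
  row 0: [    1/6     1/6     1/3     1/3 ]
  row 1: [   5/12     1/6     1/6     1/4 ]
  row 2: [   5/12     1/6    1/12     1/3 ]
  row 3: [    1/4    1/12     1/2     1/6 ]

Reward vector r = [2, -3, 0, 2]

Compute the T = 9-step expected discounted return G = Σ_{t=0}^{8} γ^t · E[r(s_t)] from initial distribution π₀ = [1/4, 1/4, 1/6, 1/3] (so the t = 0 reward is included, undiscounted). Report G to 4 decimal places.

G = 2.7789

t=0: π = [0.2500, 0.2500, 0.1667, 0.3333], E[r] = 0.4167, γ^t·E[r] = 0.416667, running G = 0.416667
t=1: π = [0.2986, 0.1389, 0.3056, 0.2569], E[r] = 0.6944, γ^t·E[r] = 0.555556, running G = 0.972222
t=2: π = [0.2992, 0.1453, 0.2766, 0.2789], E[r] = 0.7205, γ^t·E[r] = 0.461111, running G = 1.433333
t=3: π = [0.2954, 0.1434, 0.2865, 0.2747], E[r] = 0.7100, γ^t·E[r] = 0.363506, running G = 1.796840
t=4: π = [0.2970, 0.1438, 0.2836, 0.2756], E[r] = 0.7139, γ^t·E[r] = 0.292426, running G = 2.089266
t=5: π = [0.2965, 0.1437, 0.2844, 0.2754], E[r] = 0.7127, γ^t·E[r] = 0.233535, running G = 2.322801
t=6: π = [0.2966, 0.1437, 0.2842, 0.2755], E[r] = 0.7131, γ^t·E[r] = 0.186923, running G = 2.509723
t=7: π = [0.2966, 0.1437, 0.2842, 0.2754], E[r] = 0.7130, γ^t·E[r] = 0.149517, running G = 2.659240
t=8: π = [0.2966, 0.1437, 0.2842, 0.2754], E[r] = 0.7130, γ^t·E[r] = 0.119618, running G = 2.778859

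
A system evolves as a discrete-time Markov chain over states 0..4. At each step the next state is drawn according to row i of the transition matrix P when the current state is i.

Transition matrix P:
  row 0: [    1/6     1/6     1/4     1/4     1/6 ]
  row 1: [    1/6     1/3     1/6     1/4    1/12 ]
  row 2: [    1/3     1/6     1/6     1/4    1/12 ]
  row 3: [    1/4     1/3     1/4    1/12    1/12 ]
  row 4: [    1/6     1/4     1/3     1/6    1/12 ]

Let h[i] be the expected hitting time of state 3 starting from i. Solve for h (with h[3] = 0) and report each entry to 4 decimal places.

h = [4.1671, 4.1379, 4.1428, 0.0000, 4.4836]

First-step conditioning: h[3] = 0; for i ≠ 3, h[i] = 1 + Σ_k P[i][k]·h[k].
  h[0] = 1 + 1/6·h[0] + 1/6·h[1] + 1/4·h[2] + 1/6·h[4]
  h[1] = 1 + 1/6·h[0] + 1/3·h[1] + 1/6·h[2] + 1/12·h[4]
  h[2] = 1 + 1/3·h[0] + 1/6·h[1] + 1/6·h[2] + 1/12·h[4]
  h[4] = 1 + 1/6·h[0] + 1/4·h[1] + 1/3·h[2] + 1/12·h[4]
Solving the 4×4 linear system over states ≠ 3 gives exactly h = [10272/2465, 120/29, 10212/2465, 0, 11052/2465] (h[3] = 0 is the target).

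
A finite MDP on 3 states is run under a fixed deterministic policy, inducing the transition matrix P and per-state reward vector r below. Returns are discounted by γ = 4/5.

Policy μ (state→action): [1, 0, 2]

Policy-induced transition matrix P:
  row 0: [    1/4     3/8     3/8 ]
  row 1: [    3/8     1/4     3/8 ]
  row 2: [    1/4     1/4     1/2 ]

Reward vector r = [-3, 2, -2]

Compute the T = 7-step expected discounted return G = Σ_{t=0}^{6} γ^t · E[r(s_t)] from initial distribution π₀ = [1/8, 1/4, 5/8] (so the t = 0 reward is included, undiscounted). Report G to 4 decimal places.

t=0: π = [0.1250, 0.2500, 0.6250], E[r] = -1.1250, γ^t·E[r] = -1.125000, running G = -1.125000
t=1: π = [0.2813, 0.2656, 0.4531], E[r] = -1.2188, γ^t·E[r] = -0.975000, running G = -2.100000
t=2: π = [0.2832, 0.2852, 0.4316], E[r] = -1.1426, γ^t·E[r] = -0.731250, running G = -2.831250
t=3: π = [0.2856, 0.2854, 0.4290], E[r] = -1.1440, γ^t·E[r] = -0.585750, running G = -3.417000
t=4: π = [0.2857, 0.2857, 0.4286], E[r] = -1.1429, γ^t·E[r] = -0.468113, running G = -3.885113
t=5: π = [0.2857, 0.2857, 0.4286], E[r] = -1.1429, γ^t·E[r] = -0.374498, running G = -4.259610
t=6: π = [0.2857, 0.2857, 0.4286], E[r] = -1.1429, γ^t·E[r] = -0.299593, running G = -4.559203

G = -4.5592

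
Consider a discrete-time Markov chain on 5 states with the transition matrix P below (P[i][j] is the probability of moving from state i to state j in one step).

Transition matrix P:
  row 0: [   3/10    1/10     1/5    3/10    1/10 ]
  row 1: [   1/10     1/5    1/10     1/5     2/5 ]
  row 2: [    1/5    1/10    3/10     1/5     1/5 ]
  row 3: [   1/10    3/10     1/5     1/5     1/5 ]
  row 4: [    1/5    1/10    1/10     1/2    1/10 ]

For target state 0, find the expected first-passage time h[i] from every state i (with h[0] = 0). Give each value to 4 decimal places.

h = [0.0000, 7.1410, 6.3838, 7.1736, 6.5992]

First-step conditioning: h[0] = 0; for i ≠ 0, h[i] = 1 + Σ_k P[i][k]·h[k].
  h[1] = 1 + 1/5·h[1] + 1/10·h[2] + 1/5·h[3] + 2/5·h[4]
  h[2] = 1 + 1/10·h[1] + 3/10·h[2] + 1/5·h[3] + 1/5·h[4]
  h[3] = 1 + 3/10·h[1] + 1/5·h[2] + 1/5·h[3] + 1/5·h[4]
  h[4] = 1 + 1/10·h[1] + 1/10·h[2] + 1/2·h[3] + 1/10·h[4]
Solving the 4×4 linear system over states ≠ 0 gives exactly h = [0, 2735/383, 2445/383, 5495/766, 5055/766] (h[0] = 0 is the target).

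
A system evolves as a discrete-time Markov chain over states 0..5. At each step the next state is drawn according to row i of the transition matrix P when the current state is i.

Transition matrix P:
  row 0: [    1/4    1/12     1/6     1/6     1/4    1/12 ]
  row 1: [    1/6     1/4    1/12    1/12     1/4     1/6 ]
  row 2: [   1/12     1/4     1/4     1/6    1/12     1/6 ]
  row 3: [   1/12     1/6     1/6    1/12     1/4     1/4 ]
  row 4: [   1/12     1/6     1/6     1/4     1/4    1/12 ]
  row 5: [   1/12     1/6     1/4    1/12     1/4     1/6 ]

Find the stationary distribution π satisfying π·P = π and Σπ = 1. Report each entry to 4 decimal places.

π = [0.1187, 0.1873, 0.1785, 0.1448, 0.2203, 0.1505]

Balance equations π_j = Σ_i π_i·P[i][j]:
  π_0 = 1/4·π_0 + 1/6·π_1 + 1/12·π_2 + 1/12·π_3 + 1/12·π_4 + 1/12·π_5
  π_1 = 1/12·π_0 + 1/4·π_1 + 1/4·π_2 + 1/6·π_3 + 1/6·π_4 + 1/6·π_5
  π_2 = 1/6·π_0 + 1/12·π_1 + 1/4·π_2 + 1/6·π_3 + 1/6·π_4 + 1/4·π_5
  π_3 = 1/6·π_0 + 1/12·π_1 + 1/6·π_2 + 1/12·π_3 + 1/4·π_4 + 1/12·π_5
  π_4 = 1/4·π_0 + 1/4·π_1 + 1/12·π_2 + 1/4·π_3 + 1/4·π_4 + 1/4·π_5
  normalize: π_0 + π_1 + π_2 + π_3 + π_4 + π_5 = 1
Solving the linear system gives exactly π = [11461/96534, 9038/48267, 5743/32178, 13979/96534, 10631/48267, 14527/96534].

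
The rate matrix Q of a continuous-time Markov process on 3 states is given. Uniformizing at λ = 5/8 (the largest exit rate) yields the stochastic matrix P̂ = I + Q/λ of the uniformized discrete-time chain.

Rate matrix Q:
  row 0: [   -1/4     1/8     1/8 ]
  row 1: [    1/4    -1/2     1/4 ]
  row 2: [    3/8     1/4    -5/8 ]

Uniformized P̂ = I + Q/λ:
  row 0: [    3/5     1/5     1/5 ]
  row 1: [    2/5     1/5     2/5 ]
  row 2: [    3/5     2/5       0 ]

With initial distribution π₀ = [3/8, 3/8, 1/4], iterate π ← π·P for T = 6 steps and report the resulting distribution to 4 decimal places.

t=0: π = [0.3750, 0.3750, 0.2500]
t=1: π = [0.5250, 0.2500, 0.2250]
t=2: π = [0.5500, 0.2450, 0.2050]
t=3: π = [0.5510, 0.2410, 0.2080]
t=4: π = [0.5518, 0.2416, 0.2066]
t=5: π = [0.5517, 0.2413, 0.2070]
t=6: π = [0.5517, 0.2414, 0.2069]

π = [0.5517, 0.2414, 0.2069]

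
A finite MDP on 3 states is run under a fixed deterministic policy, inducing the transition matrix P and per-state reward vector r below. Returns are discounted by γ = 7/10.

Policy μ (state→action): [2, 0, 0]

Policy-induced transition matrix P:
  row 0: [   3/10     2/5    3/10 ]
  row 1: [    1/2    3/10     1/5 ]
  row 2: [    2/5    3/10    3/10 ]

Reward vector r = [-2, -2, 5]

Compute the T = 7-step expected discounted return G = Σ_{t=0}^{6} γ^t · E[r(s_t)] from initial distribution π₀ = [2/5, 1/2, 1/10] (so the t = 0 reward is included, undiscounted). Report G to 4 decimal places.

G = -1.6625

t=0: π = [0.4000, 0.5000, 0.1000], E[r] = -1.3000, γ^t·E[r] = -1.300000, running G = -1.300000
t=1: π = [0.4100, 0.3400, 0.2500], E[r] = -0.2500, γ^t·E[r] = -0.175000, running G = -1.475000
t=2: π = [0.3930, 0.3410, 0.2660], E[r] = -0.1380, γ^t·E[r] = -0.067620, running G = -1.542620
t=3: π = [0.3948, 0.3393, 0.2659], E[r] = -0.1387, γ^t·E[r] = -0.047574, running G = -1.590194
t=4: π = [0.3945, 0.3395, 0.2661], E[r] = -0.1375, γ^t·E[r] = -0.033016, running G = -1.623210
t=5: π = [0.3945, 0.3394, 0.2661], E[r] = -0.1376, γ^t·E[r] = -0.023132, running G = -1.646343
t=6: π = [0.3945, 0.3395, 0.2661], E[r] = -0.1376, γ^t·E[r] = -0.016190, running G = -1.662533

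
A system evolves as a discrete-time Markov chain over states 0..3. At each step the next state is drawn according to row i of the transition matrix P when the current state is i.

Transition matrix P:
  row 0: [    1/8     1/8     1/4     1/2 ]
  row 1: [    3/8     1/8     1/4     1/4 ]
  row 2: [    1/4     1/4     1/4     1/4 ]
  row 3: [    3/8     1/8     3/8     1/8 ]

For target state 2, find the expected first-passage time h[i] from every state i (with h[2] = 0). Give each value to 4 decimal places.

h = [3.4175, 3.4951, 0.0000, 3.1068]

First-step conditioning: h[2] = 0; for i ≠ 2, h[i] = 1 + Σ_k P[i][k]·h[k].
  h[0] = 1 + 1/8·h[0] + 1/8·h[1] + 1/2·h[3]
  h[1] = 1 + 3/8·h[0] + 1/8·h[1] + 1/4·h[3]
  h[3] = 1 + 3/8·h[0] + 1/8·h[1] + 1/8·h[3]
Solving the 3×3 linear system over states ≠ 2 gives exactly h = [352/103, 360/103, 0, 320/103] (h[2] = 0 is the target).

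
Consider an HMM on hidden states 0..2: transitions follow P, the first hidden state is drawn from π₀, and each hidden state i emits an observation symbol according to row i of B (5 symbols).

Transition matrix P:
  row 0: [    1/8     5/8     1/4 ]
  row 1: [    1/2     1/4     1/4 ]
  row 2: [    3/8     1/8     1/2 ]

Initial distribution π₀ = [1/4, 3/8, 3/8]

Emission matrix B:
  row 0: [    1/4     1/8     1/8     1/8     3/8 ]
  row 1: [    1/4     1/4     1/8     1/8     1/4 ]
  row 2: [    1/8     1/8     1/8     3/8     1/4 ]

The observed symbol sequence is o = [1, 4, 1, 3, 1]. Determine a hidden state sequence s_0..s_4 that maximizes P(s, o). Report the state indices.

path = [1, 0, 1, 0, 1]

t=0: δ = [3.125e-02, 9.375e-02, 4.688e-02]  (obs o_0=1)
t=1: δ = [1.758e-02, 5.859e-03, 5.859e-03]  ψ = [1, 1, 1]  (obs o_1=4)
t=2: δ = [3.662e-04, 2.747e-03, 5.493e-04]  ψ = [1, 0, 0]  (obs o_2=1)
t=3: δ = [1.717e-04, 8.583e-05, 2.575e-04]  ψ = [1, 1, 1]  (obs o_3=3)
t=4: δ = [1.207e-05, 2.682e-05, 1.609e-05]  ψ = [2, 0, 2]  (obs o_4=1)
backtrack: best end state = 1; path = [1, 0, 1, 0, 1]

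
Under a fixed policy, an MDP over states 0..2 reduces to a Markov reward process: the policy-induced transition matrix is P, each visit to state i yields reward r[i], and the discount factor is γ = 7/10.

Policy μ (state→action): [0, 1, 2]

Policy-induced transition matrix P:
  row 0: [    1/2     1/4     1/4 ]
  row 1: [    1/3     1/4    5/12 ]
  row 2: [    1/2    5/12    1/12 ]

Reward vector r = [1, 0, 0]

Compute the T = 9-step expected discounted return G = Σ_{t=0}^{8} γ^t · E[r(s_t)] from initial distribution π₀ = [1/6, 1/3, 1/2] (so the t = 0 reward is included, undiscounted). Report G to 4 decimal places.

G = 1.1510

t=0: π = [0.1667, 0.3333, 0.5000], E[r] = 0.1667, γ^t·E[r] = 0.166667, running G = 0.166667
t=1: π = [0.4444, 0.3333, 0.2222], E[r] = 0.4444, γ^t·E[r] = 0.311111, running G = 0.477778
t=2: π = [0.4444, 0.2870, 0.2685], E[r] = 0.4444, γ^t·E[r] = 0.217778, running G = 0.695556
t=3: π = [0.4522, 0.2948, 0.2531], E[r] = 0.4522, γ^t·E[r] = 0.155091, running G = 0.850647
t=4: π = [0.4509, 0.2922, 0.2569], E[r] = 0.4509, γ^t·E[r] = 0.108255, running G = 0.958902
t=5: π = [0.4513, 0.2928, 0.2559], E[r] = 0.4513, γ^t·E[r] = 0.075851, running G = 1.034752
t=6: π = [0.4512, 0.2926, 0.2562], E[r] = 0.4512, γ^t·E[r] = 0.053083, running G = 1.087835
t=7: π = [0.4512, 0.2927, 0.2561], E[r] = 0.4512, γ^t·E[r] = 0.037160, running G = 1.124995
t=8: π = [0.4512, 0.2927, 0.2561], E[r] = 0.4512, γ^t·E[r] = 0.026012, running G = 1.151007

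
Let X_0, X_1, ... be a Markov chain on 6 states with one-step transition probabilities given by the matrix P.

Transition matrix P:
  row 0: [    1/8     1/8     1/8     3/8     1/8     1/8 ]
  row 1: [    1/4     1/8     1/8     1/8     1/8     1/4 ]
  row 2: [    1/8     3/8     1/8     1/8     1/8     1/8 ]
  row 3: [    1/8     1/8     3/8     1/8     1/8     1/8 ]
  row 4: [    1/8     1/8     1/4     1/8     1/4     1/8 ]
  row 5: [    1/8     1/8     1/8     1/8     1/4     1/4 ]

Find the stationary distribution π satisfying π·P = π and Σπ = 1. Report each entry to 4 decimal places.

π = [0.1464, 0.1716, 0.1862, 0.1616, 0.1668, 0.1674]

Balance equations π_j = Σ_i π_i·P[i][j]:
  π_0 = 1/8·π_0 + 1/4·π_1 + 1/8·π_2 + 1/8·π_3 + 1/8·π_4 + 1/8·π_5
  π_1 = 1/8·π_0 + 1/8·π_1 + 3/8·π_2 + 1/8·π_3 + 1/8·π_4 + 1/8·π_5
  π_2 = 1/8·π_0 + 1/8·π_1 + 1/8·π_2 + 3/8·π_3 + 1/4·π_4 + 1/8·π_5
  π_3 = 3/8·π_0 + 1/8·π_1 + 1/8·π_2 + 1/8·π_3 + 1/8·π_4 + 1/8·π_5
  π_4 = 1/8·π_0 + 1/8·π_1 + 1/8·π_2 + 1/8·π_3 + 1/4·π_4 + 1/4·π_5
  normalize: π_0 + π_1 + π_2 + π_3 + π_4 + π_5 = 1
Solving the linear system gives exactly π = [2443/16682, 1431/8341, 3107/16682, 1348/8341, 1391/8341, 1396/8341].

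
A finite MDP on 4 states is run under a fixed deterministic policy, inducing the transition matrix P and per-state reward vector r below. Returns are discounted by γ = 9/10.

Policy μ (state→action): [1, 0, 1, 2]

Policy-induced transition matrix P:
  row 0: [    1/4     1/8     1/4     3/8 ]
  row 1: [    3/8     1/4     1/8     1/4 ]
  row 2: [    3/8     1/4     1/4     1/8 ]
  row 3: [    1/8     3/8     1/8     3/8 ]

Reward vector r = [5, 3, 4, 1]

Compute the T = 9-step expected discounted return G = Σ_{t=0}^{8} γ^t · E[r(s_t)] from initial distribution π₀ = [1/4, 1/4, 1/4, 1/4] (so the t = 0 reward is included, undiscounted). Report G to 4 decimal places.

t=0: π = [0.2500, 0.2500, 0.2500, 0.2500], E[r] = 3.2500, γ^t·E[r] = 3.250000, running G = 3.250000
t=1: π = [0.2813, 0.2500, 0.1875, 0.2813], E[r] = 3.1875, γ^t·E[r] = 2.868750, running G = 6.118750
t=2: π = [0.2695, 0.2500, 0.1836, 0.2969], E[r] = 3.1289, γ^t·E[r] = 2.534414, running G = 8.653164
t=3: π = [0.2671, 0.2534, 0.1816, 0.2979], E[r] = 3.1201, γ^t·E[r] = 2.274565, running G = 10.927729
t=4: π = [0.2672, 0.2538, 0.1811, 0.2979], E[r] = 3.1196, γ^t·E[r] = 2.046748, running G = 12.974478
t=5: π = [0.2671, 0.2538, 0.1810, 0.2980], E[r] = 3.1193, γ^t·E[r] = 1.841911, running G = 14.816389
t=6: π = [0.2671, 0.2539, 0.1810, 0.2980], E[r] = 3.1192, γ^t·E[r] = 1.657679, running G = 16.474069
t=7: π = [0.2671, 0.2539, 0.1810, 0.2980], E[r] = 3.1192, γ^t·E[r] = 1.491907, running G = 17.965976
t=8: π = [0.2671, 0.2539, 0.1810, 0.2980], E[r] = 3.1192, γ^t·E[r] = 1.342716, running G = 19.308692

G = 19.3087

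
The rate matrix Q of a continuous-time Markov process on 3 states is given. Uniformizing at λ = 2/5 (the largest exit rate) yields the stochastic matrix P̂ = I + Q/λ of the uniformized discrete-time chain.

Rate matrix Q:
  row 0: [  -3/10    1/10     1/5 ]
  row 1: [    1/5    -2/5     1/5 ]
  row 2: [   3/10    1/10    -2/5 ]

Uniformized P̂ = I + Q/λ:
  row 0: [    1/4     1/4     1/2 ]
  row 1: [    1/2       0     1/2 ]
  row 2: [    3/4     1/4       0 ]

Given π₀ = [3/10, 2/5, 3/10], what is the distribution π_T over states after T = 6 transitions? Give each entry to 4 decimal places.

t=0: π = [0.3000, 0.4000, 0.3000]
t=1: π = [0.5000, 0.1500, 0.3500]
t=2: π = [0.4625, 0.2125, 0.3250]
t=3: π = [0.4656, 0.1969, 0.3375]
t=4: π = [0.4680, 0.2008, 0.3313]
t=5: π = [0.4658, 0.1998, 0.3344]
t=6: π = [0.4671, 0.2000, 0.3328]

π = [0.4671, 0.2000, 0.3328]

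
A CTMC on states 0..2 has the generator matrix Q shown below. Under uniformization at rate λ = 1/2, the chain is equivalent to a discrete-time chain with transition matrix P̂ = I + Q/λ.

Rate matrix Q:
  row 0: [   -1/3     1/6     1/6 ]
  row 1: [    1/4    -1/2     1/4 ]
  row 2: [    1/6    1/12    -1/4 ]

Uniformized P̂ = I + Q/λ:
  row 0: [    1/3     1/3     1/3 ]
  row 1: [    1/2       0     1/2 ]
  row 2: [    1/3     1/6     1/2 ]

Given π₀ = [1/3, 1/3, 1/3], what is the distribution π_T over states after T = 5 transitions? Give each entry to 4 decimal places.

t=0: π = [0.3333, 0.3333, 0.3333]
t=1: π = [0.3889, 0.1667, 0.4444]
t=2: π = [0.3611, 0.2037, 0.4352]
t=3: π = [0.3673, 0.1929, 0.4398]
t=4: π = [0.3655, 0.1957, 0.4388]
t=5: π = [0.3660, 0.1950, 0.4391]

π = [0.3660, 0.1950, 0.4391]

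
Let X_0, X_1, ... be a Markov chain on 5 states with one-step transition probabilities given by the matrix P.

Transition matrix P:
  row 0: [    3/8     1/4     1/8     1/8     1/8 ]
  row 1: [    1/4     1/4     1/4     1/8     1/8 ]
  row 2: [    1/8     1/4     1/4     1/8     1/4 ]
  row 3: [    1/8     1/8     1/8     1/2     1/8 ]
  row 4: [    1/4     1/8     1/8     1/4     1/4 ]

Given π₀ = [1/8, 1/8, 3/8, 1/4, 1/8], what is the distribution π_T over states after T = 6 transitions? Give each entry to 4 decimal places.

t=0: π = [0.1250, 0.1250, 0.3750, 0.2500, 0.1250]
t=1: π = [0.1875, 0.2031, 0.1875, 0.2344, 0.1875]
t=2: π = [0.2207, 0.1973, 0.1738, 0.2363, 0.1719]
t=3: π = [0.2263, 0.1990, 0.1714, 0.2351, 0.1682]
t=4: π = [0.2275, 0.1996, 0.1713, 0.2342, 0.1674]
t=5: π = [0.2277, 0.1998, 0.1714, 0.2338, 0.1673]
t=6: π = [0.2278, 0.1999, 0.1714, 0.2336, 0.1673]

π = [0.2278, 0.1999, 0.1714, 0.2336, 0.1673]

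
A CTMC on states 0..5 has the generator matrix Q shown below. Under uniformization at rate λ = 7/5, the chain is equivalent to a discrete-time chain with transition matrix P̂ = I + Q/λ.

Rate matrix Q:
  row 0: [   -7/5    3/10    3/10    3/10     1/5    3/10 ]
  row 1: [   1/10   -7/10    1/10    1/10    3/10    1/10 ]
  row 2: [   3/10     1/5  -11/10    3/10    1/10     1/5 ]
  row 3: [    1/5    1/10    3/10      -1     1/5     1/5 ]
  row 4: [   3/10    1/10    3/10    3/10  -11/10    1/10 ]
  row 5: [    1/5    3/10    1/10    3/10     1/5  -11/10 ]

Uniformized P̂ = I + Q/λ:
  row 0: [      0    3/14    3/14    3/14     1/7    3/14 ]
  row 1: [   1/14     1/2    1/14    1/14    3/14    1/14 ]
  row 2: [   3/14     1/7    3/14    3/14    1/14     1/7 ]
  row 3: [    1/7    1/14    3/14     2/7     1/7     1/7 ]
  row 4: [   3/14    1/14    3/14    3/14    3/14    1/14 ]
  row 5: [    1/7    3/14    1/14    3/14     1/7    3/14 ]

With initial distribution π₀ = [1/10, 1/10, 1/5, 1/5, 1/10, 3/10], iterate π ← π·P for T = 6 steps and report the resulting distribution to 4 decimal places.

π = [0.1319, 0.2123, 0.1646, 0.1981, 0.1575, 0.1356]

t=0: π = [0.1000, 0.1000, 0.2000, 0.2000, 0.1000, 0.3000]
t=1: π = [0.1429, 0.1857, 0.1571, 0.2143, 0.1429, 0.1571]
t=2: π = [0.1306, 0.2051, 0.1653, 0.2031, 0.1551, 0.1408]
t=3: π = [0.1324, 0.2099, 0.1649, 0.1995, 0.1568, 0.1365]
t=4: π = [0.1319, 0.2116, 0.1648, 0.1985, 0.1573, 0.1359]
t=5: π = [0.1319, 0.2121, 0.1646, 0.1982, 0.1574, 0.1356]
t=6: π = [0.1319, 0.2123, 0.1646, 0.1981, 0.1575, 0.1356]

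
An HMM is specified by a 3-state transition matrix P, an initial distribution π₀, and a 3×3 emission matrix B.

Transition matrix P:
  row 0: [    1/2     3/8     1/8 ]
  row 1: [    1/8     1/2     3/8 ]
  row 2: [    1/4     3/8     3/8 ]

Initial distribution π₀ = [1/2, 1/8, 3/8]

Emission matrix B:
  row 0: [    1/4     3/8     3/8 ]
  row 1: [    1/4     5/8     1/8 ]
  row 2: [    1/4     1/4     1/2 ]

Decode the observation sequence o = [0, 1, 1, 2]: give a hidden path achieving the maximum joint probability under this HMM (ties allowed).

t=0: δ = [1.250e-01, 3.125e-02, 9.375e-02]  (obs o_0=0)
t=1: δ = [2.344e-02, 2.930e-02, 8.789e-03]  ψ = [0, 0, 2]  (obs o_1=1)
t=2: δ = [4.395e-03, 9.155e-03, 2.747e-03]  ψ = [0, 1, 1]  (obs o_2=1)
t=3: δ = [8.240e-04, 5.722e-04, 1.717e-03]  ψ = [0, 1, 1]  (obs o_3=2)
backtrack: best end state = 2; path = [0, 1, 1, 2]

path = [0, 1, 1, 2]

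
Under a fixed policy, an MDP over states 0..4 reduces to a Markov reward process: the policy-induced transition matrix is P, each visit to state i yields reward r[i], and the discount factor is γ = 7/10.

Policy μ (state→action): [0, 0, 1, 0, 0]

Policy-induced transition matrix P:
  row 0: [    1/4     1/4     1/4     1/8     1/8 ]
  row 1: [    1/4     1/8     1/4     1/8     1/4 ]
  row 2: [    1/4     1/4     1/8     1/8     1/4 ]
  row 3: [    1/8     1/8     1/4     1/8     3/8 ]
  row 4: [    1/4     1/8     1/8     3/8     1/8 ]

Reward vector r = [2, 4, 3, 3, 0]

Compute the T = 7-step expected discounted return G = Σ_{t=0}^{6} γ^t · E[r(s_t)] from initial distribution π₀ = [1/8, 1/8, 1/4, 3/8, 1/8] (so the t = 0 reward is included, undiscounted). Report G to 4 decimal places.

t=0: π = [0.1250, 0.1250, 0.2500, 0.3750, 0.1250], E[r] = 2.6250, γ^t·E[r] = 2.625000, running G = 2.625000
t=1: π = [0.2031, 0.1719, 0.2031, 0.1563, 0.2656], E[r] = 2.1719, γ^t·E[r] = 1.520313, running G = 4.145313
t=2: π = [0.2305, 0.1758, 0.1914, 0.1914, 0.2109], E[r] = 2.3125, γ^t·E[r] = 1.133125, running G = 5.278438
t=3: π = [0.2261, 0.1777, 0.1997, 0.1777, 0.2188], E[r] = 2.2954, γ^t·E[r] = 0.787326, running G = 6.065763
t=4: π = [0.2278, 0.1782, 0.1977, 0.1797, 0.2166], E[r] = 2.3006, γ^t·E[r] = 0.552374, running G = 6.618137
t=5: π = [0.2275, 0.1782, 0.1982, 0.1792, 0.2169], E[r] = 2.2999, γ^t·E[r] = 0.386546, running G = 7.004683
t=6: π = [0.2276, 0.1782, 0.1981, 0.1792, 0.2168], E[r] = 2.3001, γ^t·E[r] = 0.270604, running G = 7.275287

G = 7.2753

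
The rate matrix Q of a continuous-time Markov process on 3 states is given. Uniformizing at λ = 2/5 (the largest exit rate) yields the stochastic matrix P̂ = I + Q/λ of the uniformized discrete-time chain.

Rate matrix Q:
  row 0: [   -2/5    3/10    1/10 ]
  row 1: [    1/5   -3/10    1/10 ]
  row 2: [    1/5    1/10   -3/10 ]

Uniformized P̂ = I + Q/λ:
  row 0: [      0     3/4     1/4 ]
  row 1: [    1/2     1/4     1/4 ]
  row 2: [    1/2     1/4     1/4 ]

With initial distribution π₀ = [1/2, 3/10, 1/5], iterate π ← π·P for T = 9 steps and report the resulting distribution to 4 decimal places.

π = [0.3330, 0.4170, 0.2500]

t=0: π = [0.5000, 0.3000, 0.2000]
t=1: π = [0.2500, 0.5000, 0.2500]
t=2: π = [0.3750, 0.3750, 0.2500]
t=3: π = [0.3125, 0.4375, 0.2500]
t=4: π = [0.3438, 0.4063, 0.2500]
t=5: π = [0.3281, 0.4219, 0.2500]
t=6: π = [0.3359, 0.4141, 0.2500]
t=7: π = [0.3320, 0.4180, 0.2500]
t=8: π = [0.3340, 0.4160, 0.2500]
t=9: π = [0.3330, 0.4170, 0.2500]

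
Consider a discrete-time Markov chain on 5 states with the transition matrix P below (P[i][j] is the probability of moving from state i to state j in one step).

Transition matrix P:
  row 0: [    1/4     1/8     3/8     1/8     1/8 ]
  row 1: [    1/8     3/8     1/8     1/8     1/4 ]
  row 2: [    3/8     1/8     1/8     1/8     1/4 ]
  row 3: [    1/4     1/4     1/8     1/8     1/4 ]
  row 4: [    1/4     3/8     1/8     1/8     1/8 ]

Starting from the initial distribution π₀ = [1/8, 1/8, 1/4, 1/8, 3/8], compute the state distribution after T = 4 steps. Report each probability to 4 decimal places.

t=0: π = [0.1250, 0.1250, 0.2500, 0.1250, 0.3750]
t=1: π = [0.2656, 0.2656, 0.1563, 0.1250, 0.1875]
t=2: π = [0.2363, 0.2539, 0.1914, 0.1250, 0.1934]
t=3: π = [0.2422, 0.2524, 0.1841, 0.1250, 0.1963]
t=4: π = [0.2415, 0.2528, 0.1855, 0.1250, 0.1952]

π = [0.2415, 0.2528, 0.1855, 0.1250, 0.1952]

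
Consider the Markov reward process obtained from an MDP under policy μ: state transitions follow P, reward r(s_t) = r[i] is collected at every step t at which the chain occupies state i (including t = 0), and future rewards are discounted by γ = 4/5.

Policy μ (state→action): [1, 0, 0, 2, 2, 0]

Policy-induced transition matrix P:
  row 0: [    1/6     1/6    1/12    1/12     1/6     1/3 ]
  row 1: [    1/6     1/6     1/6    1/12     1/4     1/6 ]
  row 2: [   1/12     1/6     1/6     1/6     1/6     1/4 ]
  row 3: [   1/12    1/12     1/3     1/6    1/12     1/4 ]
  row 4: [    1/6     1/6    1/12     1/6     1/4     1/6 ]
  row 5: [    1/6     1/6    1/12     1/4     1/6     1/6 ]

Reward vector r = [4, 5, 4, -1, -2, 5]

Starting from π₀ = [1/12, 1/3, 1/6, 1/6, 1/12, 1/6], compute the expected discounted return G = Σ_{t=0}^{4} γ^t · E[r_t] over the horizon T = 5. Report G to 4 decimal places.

G = 9.0420

t=0: π = [0.0833, 0.3333, 0.1667, 0.1667, 0.0833, 0.1667], E[r] = 3.1667, γ^t·E[r] = 3.166667, running G = 3.166667
t=1: π = [0.1389, 0.1528, 0.1667, 0.1458, 0.1875, 0.2083], E[r] = 2.5069, γ^t·E[r] = 2.005556, running G = 5.172222
t=2: π = [0.1406, 0.1545, 0.1464, 0.1597, 0.1829, 0.2159], E[r] = 2.4745, γ^t·E[r] = 1.583704, running G = 6.755926
t=3: π = [0.1412, 0.1534, 0.1483, 0.1601, 0.1815, 0.2156], E[r] = 2.4798, γ^t·E[r] = 1.269679, running G = 8.025605
t=4: π = [0.1410, 0.1533, 0.1485, 0.1601, 0.1812, 0.2159], E[r] = 2.4814, γ^t·E[r] = 1.016372, running G = 9.041977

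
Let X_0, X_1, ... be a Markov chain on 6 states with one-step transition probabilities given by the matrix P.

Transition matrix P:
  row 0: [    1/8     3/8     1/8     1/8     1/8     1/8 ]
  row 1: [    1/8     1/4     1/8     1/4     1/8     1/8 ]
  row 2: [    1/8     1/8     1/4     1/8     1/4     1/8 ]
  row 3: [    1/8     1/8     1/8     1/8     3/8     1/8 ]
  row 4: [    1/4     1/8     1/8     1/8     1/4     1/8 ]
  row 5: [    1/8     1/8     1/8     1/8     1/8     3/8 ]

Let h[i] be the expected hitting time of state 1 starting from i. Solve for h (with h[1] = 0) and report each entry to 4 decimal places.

First-step conditioning: h[1] = 0; for i ≠ 1, h[i] = 1 + Σ_k P[i][k]·h[k].
  h[0] = 1 + 1/8·h[0] + 1/8·h[2] + 1/8·h[3] + 1/8·h[4] + 1/8·h[5]
  h[2] = 1 + 1/8·h[0] + 1/4·h[2] + 1/8·h[3] + 1/4·h[4] + 1/8·h[5]
  h[3] = 1 + 1/8·h[0] + 1/8·h[2] + 1/8·h[3] + 3/8·h[4] + 1/8·h[5]
  h[4] = 1 + 1/4·h[0] + 1/8·h[2] + 1/8·h[3] + 1/4·h[4] + 1/8·h[5]
  h[5] = 1 + 1/8·h[0] + 1/8·h[2] + 1/8·h[3] + 1/8·h[4] + 3/8·h[5]
Solving the 5×5 linear system over states ≠ 1 gives exactly h = [4704/1019, 0, 6240/1019, 6216/1019, 6048/1019, 6272/1019] (h[1] = 0 is the target).

h = [4.6163, 0.0000, 6.1237, 6.1001, 5.9352, 6.1551]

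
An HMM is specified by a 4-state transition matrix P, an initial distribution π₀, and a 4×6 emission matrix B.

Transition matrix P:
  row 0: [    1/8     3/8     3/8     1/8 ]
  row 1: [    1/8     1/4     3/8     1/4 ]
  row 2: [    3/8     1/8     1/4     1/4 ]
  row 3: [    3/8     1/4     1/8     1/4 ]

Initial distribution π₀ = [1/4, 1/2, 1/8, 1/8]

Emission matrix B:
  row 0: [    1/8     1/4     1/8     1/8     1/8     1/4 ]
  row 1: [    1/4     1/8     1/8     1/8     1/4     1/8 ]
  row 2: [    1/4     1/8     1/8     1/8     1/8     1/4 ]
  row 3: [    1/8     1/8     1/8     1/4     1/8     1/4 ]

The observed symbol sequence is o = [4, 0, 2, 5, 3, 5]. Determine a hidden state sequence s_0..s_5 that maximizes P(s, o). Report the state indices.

t=0: δ = [3.125e-02, 1.250e-01, 1.562e-02, 1.562e-02]  (obs o_0=4)
t=1: δ = [1.953e-03, 7.812e-03, 1.172e-02, 3.906e-03]  ψ = [1, 1, 1, 1]  (obs o_1=0)
t=2: δ = [5.493e-04, 2.441e-04, 3.662e-04, 3.662e-04]  ψ = [2, 1, 1, 2]  (obs o_2=2)
t=3: δ = [3.433e-05, 2.575e-05, 5.150e-05, 2.289e-05]  ψ = [2, 0, 0, 2]  (obs o_3=5)
t=4: δ = [2.414e-06, 1.609e-06, 1.609e-06, 3.219e-06]  ψ = [2, 0, 0, 2]  (obs o_4=3)
t=5: δ = [3.017e-07, 1.132e-07, 2.263e-07, 2.012e-07]  ψ = [3, 0, 0, 3]  (obs o_5=5)
backtrack: best end state = 0; path = [1, 2, 0, 2, 3, 0]

path = [1, 2, 0, 2, 3, 0]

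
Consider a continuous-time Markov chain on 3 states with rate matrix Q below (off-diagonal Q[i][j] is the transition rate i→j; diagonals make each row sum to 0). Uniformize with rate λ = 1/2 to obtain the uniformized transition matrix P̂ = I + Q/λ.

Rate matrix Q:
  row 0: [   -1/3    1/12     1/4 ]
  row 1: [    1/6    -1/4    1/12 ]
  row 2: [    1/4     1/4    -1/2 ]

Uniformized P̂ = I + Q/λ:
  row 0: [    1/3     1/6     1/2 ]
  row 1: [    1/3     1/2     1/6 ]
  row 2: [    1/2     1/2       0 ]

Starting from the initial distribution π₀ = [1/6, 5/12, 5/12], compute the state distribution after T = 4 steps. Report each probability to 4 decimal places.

π = [0.3734, 0.3736, 0.2530]

t=0: π = [0.1667, 0.4167, 0.4167]
t=1: π = [0.4028, 0.4444, 0.1528]
t=2: π = [0.3588, 0.3657, 0.2755]
t=3: π = [0.3792, 0.3804, 0.2404]
t=4: π = [0.3734, 0.3736, 0.2530]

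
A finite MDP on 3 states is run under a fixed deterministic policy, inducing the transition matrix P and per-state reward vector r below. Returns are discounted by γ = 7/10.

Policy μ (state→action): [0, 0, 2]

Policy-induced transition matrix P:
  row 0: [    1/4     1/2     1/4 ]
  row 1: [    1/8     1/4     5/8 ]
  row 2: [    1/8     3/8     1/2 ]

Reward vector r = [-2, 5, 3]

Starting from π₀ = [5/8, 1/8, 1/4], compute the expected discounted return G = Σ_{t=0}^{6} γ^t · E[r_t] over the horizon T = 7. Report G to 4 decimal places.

G = 6.1587

t=0: π = [0.6250, 0.1250, 0.2500], E[r] = 0.1250, γ^t·E[r] = 0.125000, running G = 0.125000
t=1: π = [0.2031, 0.4375, 0.3594], E[r] = 2.8594, γ^t·E[r] = 2.001563, running G = 2.126563
t=2: π = [0.1504, 0.3457, 0.5039], E[r] = 2.9395, γ^t·E[r] = 1.440332, running G = 3.566895
t=3: π = [0.1438, 0.3506, 0.5056], E[r] = 2.9822, γ^t·E[r] = 1.022887, running G = 4.589781
t=4: π = [0.1430, 0.3492, 0.5079], E[r] = 2.9834, γ^t·E[r] = 0.716321, running G = 5.306103
t=5: π = [0.1429, 0.3492, 0.5079], E[r] = 2.9841, γ^t·E[r] = 0.501537, running G = 5.807640
t=6: π = [0.1429, 0.3492, 0.5079], E[r] = 2.9841, γ^t·E[r] = 0.351078, running G = 6.158718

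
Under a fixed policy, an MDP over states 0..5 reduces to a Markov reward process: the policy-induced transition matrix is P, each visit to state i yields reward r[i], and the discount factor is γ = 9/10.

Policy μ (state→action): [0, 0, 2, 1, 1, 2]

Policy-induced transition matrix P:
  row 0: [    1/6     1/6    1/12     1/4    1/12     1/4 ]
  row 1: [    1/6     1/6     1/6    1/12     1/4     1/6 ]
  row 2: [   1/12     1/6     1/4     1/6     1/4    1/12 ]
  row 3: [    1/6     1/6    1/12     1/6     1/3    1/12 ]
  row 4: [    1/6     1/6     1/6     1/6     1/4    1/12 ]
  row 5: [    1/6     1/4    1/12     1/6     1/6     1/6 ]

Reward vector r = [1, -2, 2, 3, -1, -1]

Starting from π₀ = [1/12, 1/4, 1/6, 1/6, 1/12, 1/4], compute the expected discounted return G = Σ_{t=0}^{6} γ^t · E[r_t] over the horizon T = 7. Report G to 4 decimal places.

G = 0.9176

t=0: π = [0.0833, 0.2500, 0.1667, 0.1667, 0.0833, 0.2500], E[r] = 0.0833, γ^t·E[r] = 0.083333, running G = 0.083333
t=1: π = [0.1528, 0.1875, 0.1389, 0.1528, 0.2292, 0.1389], E[r] = 0.1458, γ^t·E[r] = 0.131250, running G = 0.214583
t=2: π = [0.1551, 0.1782, 0.1412, 0.1638, 0.2257, 0.1360], E[r] = 0.2106, γ^t·E[r] = 0.170625, running G = 0.385208
t=3: π = [0.1549, 0.1780, 0.1405, 0.1647, 0.2265, 0.1354], E[r] = 0.2123, γ^t·E[r] = 0.154793, running G = 0.540001
t=4: π = [0.1550, 0.1779, 0.1405, 0.1647, 0.2266, 0.1353], E[r] = 0.2123, γ^t·E[r] = 0.139298, running G = 0.679299
t=5: π = [0.1550, 0.1779, 0.1405, 0.1648, 0.2266, 0.1353], E[r] = 0.2124, γ^t·E[r] = 0.125398, running G = 0.804697
t=6: π = [0.1550, 0.1779, 0.1405, 0.1648, 0.2266, 0.1353], E[r] = 0.2124, γ^t·E[r] = 0.112859, running G = 0.917556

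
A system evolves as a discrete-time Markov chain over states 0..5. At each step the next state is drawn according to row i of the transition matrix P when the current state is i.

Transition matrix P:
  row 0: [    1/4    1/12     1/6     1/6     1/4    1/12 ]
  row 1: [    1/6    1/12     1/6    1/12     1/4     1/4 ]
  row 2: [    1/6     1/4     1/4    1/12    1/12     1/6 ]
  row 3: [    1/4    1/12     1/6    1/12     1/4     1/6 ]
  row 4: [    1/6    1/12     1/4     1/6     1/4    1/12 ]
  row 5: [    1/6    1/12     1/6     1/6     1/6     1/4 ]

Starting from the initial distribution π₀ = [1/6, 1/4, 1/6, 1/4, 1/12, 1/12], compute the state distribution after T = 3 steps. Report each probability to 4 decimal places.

π = [0.1938, 0.1167, 0.2004, 0.1294, 0.2037, 0.1561]

t=0: π = [0.1667, 0.2500, 0.1667, 0.2500, 0.0833, 0.0833]
t=1: π = [0.2014, 0.1111, 0.1875, 0.1111, 0.2153, 0.1736]
t=2: π = [0.1927, 0.1146, 0.2002, 0.1325, 0.2043, 0.1557]
t=3: π = [0.1938, 0.1167, 0.2004, 0.1294, 0.2037, 0.1561]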